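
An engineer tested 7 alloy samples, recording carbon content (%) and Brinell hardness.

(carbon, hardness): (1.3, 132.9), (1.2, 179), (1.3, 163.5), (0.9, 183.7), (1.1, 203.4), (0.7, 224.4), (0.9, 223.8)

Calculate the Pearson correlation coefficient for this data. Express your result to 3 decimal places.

-0.830

n = 7, Σx = 7.4, Σy = 1310.7, Σx² = 8.14, Σy² = 251994.71, Σxy = 1347.69
nΣxy − ΣxΣy = 9433.83 − 9699.18 = -265.35
nΣx² − (Σx)² = 56.98 − 54.76 = 2.22; nΣy² − (Σy)² = 1763962.97 − 1717934.49 = 46028.48
r = -265.35 / √(2.22 × 46028.48) = -265.35 / 319.6611 ≈ -0.830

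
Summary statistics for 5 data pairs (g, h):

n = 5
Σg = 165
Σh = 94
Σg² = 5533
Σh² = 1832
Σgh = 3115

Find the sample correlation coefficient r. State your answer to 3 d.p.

0.172

r = (nΣgh − ΣgΣh) / √[(nΣg² − (Σg)²)(nΣh² − (Σh)²)]
Numerator: 5×3115 − 165×94 = 65
Denominator: √[(27665 − 27225)(9160 − 8836)] = √[440 × 324] = 377.5712
r = 65 / 377.5712 ≈ 0.172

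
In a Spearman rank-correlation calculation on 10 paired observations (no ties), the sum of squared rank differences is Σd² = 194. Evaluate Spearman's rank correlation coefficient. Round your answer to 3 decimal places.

-0.176

ρ = 1 − 6Σd² / [n(n²−1)] = 1 − 6×194 / (10×99)
  = 1 − 1164/990 = 1 − 1.1758 ≈ -0.176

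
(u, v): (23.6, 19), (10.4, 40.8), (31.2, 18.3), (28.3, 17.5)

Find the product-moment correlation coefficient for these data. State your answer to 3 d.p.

-0.950

n = 4, Σu = 93.5, Σv = 95.6, Σu² = 2439.45, Σv² = 2666.78, Σuv = 1938.93
nΣuv − ΣuΣv = 7755.72 − 8938.6 = -1182.88
nΣu² − (Σu)² = 9757.8 − 8742.25 = 1015.55; nΣv² − (Σv)² = 10667.12 − 9139.36 = 1527.76
r = -1182.88 / √(1015.55 × 1527.76) = -1182.88 / 1245.5989 ≈ -0.950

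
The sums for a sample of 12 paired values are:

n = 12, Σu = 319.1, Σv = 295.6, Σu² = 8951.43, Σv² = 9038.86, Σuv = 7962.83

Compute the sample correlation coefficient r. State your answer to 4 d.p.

r = (nΣuv − ΣuΣv) / √[(nΣu² − (Σu)²)(nΣv² − (Σv)²)]
Numerator: 12×7962.83 − 319.1×295.6 = 1228
Denominator: √[(107417.16 − 101824.81)(108466.32 − 87379.36)] = √[5592.35 × 21086.96] = 10859.3582
r = 1228 / 10859.3582 ≈ 0.1131

0.1131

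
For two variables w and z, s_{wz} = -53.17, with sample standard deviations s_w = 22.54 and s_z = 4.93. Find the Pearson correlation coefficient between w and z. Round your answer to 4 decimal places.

-0.4785

r = Cov(w,z) / (s_w · s_z) = -53.17 / (22.54 × 4.93)
  = -53.17 / 111.1222 ≈ -0.4785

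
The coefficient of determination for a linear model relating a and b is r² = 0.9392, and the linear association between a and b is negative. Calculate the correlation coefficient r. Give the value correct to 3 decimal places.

-0.969

|r| = √0.9392 = 0.969
The association is negative, so r = −0.969.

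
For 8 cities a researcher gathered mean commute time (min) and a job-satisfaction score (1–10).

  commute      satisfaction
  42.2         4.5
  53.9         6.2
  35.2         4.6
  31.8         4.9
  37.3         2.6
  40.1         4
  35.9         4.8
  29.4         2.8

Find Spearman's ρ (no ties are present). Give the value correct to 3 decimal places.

0.190

Rank commute: 7, 8, 3, 2, 5, 6, 4, 1
Rank satisfaction: 4, 8, 5, 7, 1, 3, 6, 2
d = rank(commute) − rank(satisfaction): 3, 0, -2, -5, 4, 3, -2, -1; Σd² = 68
ρ = 1 − 6Σd² / [n(n²−1)] = 1 − 6×68 / (8×63) = 1 − 408/504 ≈ 0.190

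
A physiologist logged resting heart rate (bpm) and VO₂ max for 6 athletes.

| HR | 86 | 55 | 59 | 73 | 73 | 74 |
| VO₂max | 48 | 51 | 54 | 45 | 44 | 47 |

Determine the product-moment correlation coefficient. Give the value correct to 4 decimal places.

n = 6, Σx = 420, Σy = 289, Σx² = 30036, Σy² = 13991, Σxy = 20094
nΣxy − ΣxΣy = 120564 − 121380 = -816
nΣx² − (Σx)² = 180216 − 176400 = 3816; nΣy² − (Σy)² = 83946 − 83521 = 425
r = -816 / √(3816 × 425) = -816 / 1273.4991 ≈ -0.6408

-0.6408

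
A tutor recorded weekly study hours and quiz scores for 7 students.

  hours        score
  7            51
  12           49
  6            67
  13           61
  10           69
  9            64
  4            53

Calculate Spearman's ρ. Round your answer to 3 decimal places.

Rank hours: 3, 6, 2, 7, 5, 4, 1
Rank score: 2, 1, 6, 4, 7, 5, 3
d = rank(hours) − rank(score): 1, 5, -4, 3, -2, -1, -2; Σd² = 60
ρ = 1 − 6Σd² / [n(n²−1)] = 1 − 6×60 / (7×48) = 1 − 360/336 ≈ -0.071

-0.071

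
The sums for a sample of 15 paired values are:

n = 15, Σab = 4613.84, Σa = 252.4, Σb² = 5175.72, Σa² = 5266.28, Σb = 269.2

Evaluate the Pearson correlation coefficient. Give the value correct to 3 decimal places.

r = (nΣab − ΣaΣb) / √[(nΣa² − (Σa)²)(nΣb² − (Σb)²)]
Numerator: 15×4613.84 − 252.4×269.2 = 1261.52
Denominator: √[(78994.2 − 63705.76)(77635.8 − 72468.64)] = √[15288.44 × 5167.16] = 8888.0715
r = 1261.52 / 8888.0715 ≈ 0.142

0.142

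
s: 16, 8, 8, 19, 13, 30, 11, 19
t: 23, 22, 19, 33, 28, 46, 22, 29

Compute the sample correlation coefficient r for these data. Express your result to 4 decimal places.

n = 8, Σs = 124, Σt = 222, Σs² = 2296, Σt² = 6688, Σst = 3860
nΣst − ΣsΣt = 30880 − 27528 = 3352
nΣs² − (Σs)² = 18368 − 15376 = 2992; nΣt² − (Σt)² = 53504 − 49284 = 4220
r = 3352 / √(2992 × 4220) = 3352 / 3553.3421 ≈ 0.9433

0.9433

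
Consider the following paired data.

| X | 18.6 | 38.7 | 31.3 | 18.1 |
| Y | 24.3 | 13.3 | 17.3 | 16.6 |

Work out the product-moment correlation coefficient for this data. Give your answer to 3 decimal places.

n = 4, ΣX = 106.7, ΣY = 71.5, ΣX² = 3150.95, ΣY² = 1342.23, ΣXY = 1808.64
nΣXY − ΣXΣY = 7234.56 − 7629.05 = -394.49
nΣX² − (ΣX)² = 12603.8 − 11384.89 = 1218.91; nΣY² − (ΣY)² = 5368.92 − 5112.25 = 256.67
r = -394.49 / √(1218.91 × 256.67) = -394.49 / 559.3368 ≈ -0.705

-0.705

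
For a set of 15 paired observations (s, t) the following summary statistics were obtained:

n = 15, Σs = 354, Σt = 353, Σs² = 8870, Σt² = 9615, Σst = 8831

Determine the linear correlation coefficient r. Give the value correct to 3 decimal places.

r = (nΣst − ΣsΣt) / √[(nΣs² − (Σs)²)(nΣt² − (Σt)²)]
Numerator: 15×8831 − 354×353 = 7503
Denominator: √[(133050 − 125316)(144225 − 124609)] = √[7734 × 19616] = 12317.0672
r = 7503 / 12317.0672 ≈ 0.609

0.609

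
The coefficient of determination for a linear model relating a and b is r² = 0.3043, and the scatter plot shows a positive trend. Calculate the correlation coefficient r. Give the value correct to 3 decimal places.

0.552

|r| = √0.3043 = 0.552
The association is positive, so r = 0.552.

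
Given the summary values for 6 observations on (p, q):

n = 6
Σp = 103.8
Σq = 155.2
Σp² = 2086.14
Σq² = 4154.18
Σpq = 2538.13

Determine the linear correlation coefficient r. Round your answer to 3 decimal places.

r = (nΣpq − ΣpΣq) / √[(nΣp² − (Σp)²)(nΣq² − (Σq)²)]
Numerator: 6×2538.13 − 103.8×155.2 = -880.98
Denominator: √[(12516.84 − 10774.44)(24925.08 − 24087.04)] = √[1742.4 × 838.04] = 1208.3877
r = -880.98 / 1208.3877 ≈ -0.729

-0.729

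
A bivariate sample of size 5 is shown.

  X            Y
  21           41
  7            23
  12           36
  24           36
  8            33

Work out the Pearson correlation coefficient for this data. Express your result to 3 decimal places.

0.721

n = 5, ΣX = 72, ΣY = 169, ΣX² = 1274, ΣY² = 5891, ΣXY = 2582
nΣXY − ΣXΣY = 12910 − 12168 = 742
nΣX² − (ΣX)² = 6370 − 5184 = 1186; nΣY² − (ΣY)² = 29455 − 28561 = 894
r = 742 / √(1186 × 894) = 742 / 1029.7009 ≈ 0.721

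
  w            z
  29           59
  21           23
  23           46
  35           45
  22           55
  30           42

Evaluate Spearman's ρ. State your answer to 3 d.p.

0.086

Rank w: 4, 1, 3, 6, 2, 5
Rank z: 6, 1, 4, 3, 5, 2
d = rank(w) − rank(z): -2, 0, -1, 3, -3, 3; Σd² = 32
ρ = 1 − 6Σd² / [n(n²−1)] = 1 − 6×32 / (6×35) = 1 − 192/210 ≈ 0.086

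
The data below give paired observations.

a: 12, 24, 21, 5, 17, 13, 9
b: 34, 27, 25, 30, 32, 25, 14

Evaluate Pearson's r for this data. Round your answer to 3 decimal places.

n = 7, Σa = 101, Σb = 187, Σa² = 1725, Σb² = 5255, Σab = 2726
nΣab − ΣaΣb = 19082 − 18887 = 195
nΣa² − (Σa)² = 12075 − 10201 = 1874; nΣb² − (Σb)² = 36785 − 34969 = 1816
r = 195 / √(1874 × 1816) = 195 / 1844.7721 ≈ 0.106

0.106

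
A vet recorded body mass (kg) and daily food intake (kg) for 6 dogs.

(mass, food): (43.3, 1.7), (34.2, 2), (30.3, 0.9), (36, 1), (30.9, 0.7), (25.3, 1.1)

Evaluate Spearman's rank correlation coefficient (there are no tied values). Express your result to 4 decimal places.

0.3714

Rank mass: 6, 4, 2, 5, 3, 1
Rank food: 5, 6, 2, 3, 1, 4
d = rank(mass) − rank(food): 1, -2, 0, 2, 2, -3; Σd² = 22
ρ = 1 − 6Σd² / [n(n²−1)] = 1 − 6×22 / (6×35) = 1 − 132/210 ≈ 0.3714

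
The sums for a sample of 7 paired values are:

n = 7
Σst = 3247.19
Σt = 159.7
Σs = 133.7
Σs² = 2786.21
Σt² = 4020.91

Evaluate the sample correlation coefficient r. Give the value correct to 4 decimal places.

0.6647

r = (nΣst − ΣsΣt) / √[(nΣs² − (Σs)²)(nΣt² − (Σt)²)]
Numerator: 7×3247.19 − 133.7×159.7 = 1378.44
Denominator: √[(19503.47 − 17875.69)(28146.37 − 25504.09)] = √[1627.78 × 2642.28] = 2073.8974
r = 1378.44 / 2073.8974 ≈ 0.6647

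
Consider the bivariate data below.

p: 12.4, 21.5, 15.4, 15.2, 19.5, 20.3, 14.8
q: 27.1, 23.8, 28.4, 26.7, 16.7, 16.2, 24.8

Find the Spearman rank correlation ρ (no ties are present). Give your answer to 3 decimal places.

-0.643

Rank p: 1, 7, 4, 3, 5, 6, 2
Rank q: 6, 3, 7, 5, 2, 1, 4
d = rank(p) − rank(q): -5, 4, -3, -2, 3, 5, -2; Σd² = 92
ρ = 1 − 6Σd² / [n(n²−1)] = 1 − 6×92 / (7×48) = 1 − 552/336 ≈ -0.643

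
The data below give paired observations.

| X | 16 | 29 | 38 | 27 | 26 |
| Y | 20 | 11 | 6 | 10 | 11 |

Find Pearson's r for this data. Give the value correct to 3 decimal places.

n = 5, ΣX = 136, ΣY = 58, ΣX² = 3946, ΣY² = 778, ΣXY = 1423
nΣXY − ΣXΣY = 7115 − 7888 = -773
nΣX² − (ΣX)² = 19730 − 18496 = 1234; nΣY² − (ΣY)² = 3890 − 3364 = 526
r = -773 / √(1234 × 526) = -773 / 805.6575 ≈ -0.959

-0.959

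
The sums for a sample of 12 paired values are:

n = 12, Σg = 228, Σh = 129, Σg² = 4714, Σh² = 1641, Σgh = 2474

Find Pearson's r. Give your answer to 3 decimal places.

r = (nΣgh − ΣgΣh) / √[(nΣg² − (Σg)²)(nΣh² − (Σh)²)]
Numerator: 12×2474 − 228×129 = 276
Denominator: √[(56568 − 51984)(19692 − 16641)] = √[4584 × 3051] = 3739.7572
r = 276 / 3739.7572 ≈ 0.074

0.074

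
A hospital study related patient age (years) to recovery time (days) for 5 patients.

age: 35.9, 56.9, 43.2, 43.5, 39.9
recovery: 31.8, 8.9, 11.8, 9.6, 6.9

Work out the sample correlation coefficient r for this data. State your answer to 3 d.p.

n = 5, Σx = 219.4, Σy = 69, Σx² = 9876.92, Σy² = 1369.46, Σxy = 2850.7
nΣxy − ΣxΣy = 14253.5 − 15138.6 = -885.1
nΣx² − (Σx)² = 49384.6 − 48136.36 = 1248.24; nΣy² − (Σy)² = 6847.3 − 4761 = 2086.3
r = -885.1 / √(1248.24 × 2086.3) = -885.1 / 1613.7544 ≈ -0.548

-0.548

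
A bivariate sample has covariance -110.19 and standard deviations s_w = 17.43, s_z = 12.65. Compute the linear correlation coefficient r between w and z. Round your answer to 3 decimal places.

r = Cov(w,z) / (s_w · s_z) = -110.19 / (17.43 × 12.65)
  = -110.19 / 220.4895 ≈ -0.500

-0.500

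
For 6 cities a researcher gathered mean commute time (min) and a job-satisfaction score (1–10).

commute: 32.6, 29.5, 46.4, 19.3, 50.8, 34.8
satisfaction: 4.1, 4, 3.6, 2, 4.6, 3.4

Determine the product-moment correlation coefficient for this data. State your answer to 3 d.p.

n = 6, Σx = 213.4, Σy = 21.7, Σx² = 8250.14, Σy² = 82.49, Σxy = 809.3
nΣxy − ΣxΣy = 4855.8 − 4630.78 = 225.02
nΣx² − (Σx)² = 49500.84 − 45539.56 = 3961.28; nΣy² − (Σy)² = 494.94 − 470.89 = 24.05
r = 225.02 / √(3961.28 × 24.05) = 225.02 / 308.6564 ≈ 0.729

0.729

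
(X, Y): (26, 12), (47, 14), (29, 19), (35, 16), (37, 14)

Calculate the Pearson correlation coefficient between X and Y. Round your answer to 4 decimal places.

-0.1277

n = 5, ΣX = 174, ΣY = 75, ΣX² = 6320, ΣY² = 1153, ΣXY = 2599
nΣXY − ΣXΣY = 12995 − 13050 = -55
nΣX² − (ΣX)² = 31600 − 30276 = 1324; nΣY² − (ΣY)² = 5765 − 5625 = 140
r = -55 / √(1324 × 140) = -55 / 430.5346 ≈ -0.1277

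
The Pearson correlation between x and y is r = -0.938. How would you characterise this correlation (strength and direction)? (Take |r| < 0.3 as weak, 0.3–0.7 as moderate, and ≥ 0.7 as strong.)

r = -0.938 < 0 so the relationship is negative.
|r| = 0.938, which falls in the strong range.

strong negative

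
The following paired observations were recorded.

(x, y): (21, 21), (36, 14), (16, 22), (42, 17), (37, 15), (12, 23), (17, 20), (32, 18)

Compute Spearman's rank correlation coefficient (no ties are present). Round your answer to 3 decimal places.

Rank x: 4, 6, 2, 8, 7, 1, 3, 5
Rank y: 6, 1, 7, 3, 2, 8, 5, 4
d = rank(x) − rank(y): -2, 5, -5, 5, 5, -7, -2, 1; Σd² = 158
ρ = 1 − 6Σd² / [n(n²−1)] = 1 − 6×158 / (8×63) = 1 − 948/504 ≈ -0.881

-0.881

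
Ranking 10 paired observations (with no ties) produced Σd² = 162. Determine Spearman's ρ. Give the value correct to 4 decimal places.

0.0182

ρ = 1 − 6Σd² / [n(n²−1)] = 1 − 6×162 / (10×99)
  = 1 − 972/990 = 1 − 0.98182 ≈ 0.0182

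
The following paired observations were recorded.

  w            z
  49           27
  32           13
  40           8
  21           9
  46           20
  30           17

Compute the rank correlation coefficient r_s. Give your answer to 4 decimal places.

0.6000

Rank w: 6, 3, 4, 1, 5, 2
Rank z: 6, 3, 1, 2, 5, 4
d = rank(w) − rank(z): 0, 0, 3, -1, 0, -2; Σd² = 14
ρ = 1 − 6Σd² / [n(n²−1)] = 1 − 6×14 / (6×35) = 1 − 84/210 ≈ 0.6000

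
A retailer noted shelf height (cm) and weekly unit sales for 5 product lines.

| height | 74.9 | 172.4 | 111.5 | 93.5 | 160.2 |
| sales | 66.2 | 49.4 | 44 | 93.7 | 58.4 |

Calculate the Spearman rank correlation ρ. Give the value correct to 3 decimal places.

-0.600

Rank height: 1, 5, 3, 2, 4
Rank sales: 4, 2, 1, 5, 3
d = rank(height) − rank(sales): -3, 3, 2, -3, 1; Σd² = 32
ρ = 1 − 6Σd² / [n(n²−1)] = 1 − 6×32 / (5×24) = 1 − 192/120 ≈ -0.600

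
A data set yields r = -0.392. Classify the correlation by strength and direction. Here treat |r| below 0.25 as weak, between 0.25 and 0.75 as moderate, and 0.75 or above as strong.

moderate negative

r = -0.392 < 0 so the relationship is negative.
|r| = 0.392, which falls in the moderate range.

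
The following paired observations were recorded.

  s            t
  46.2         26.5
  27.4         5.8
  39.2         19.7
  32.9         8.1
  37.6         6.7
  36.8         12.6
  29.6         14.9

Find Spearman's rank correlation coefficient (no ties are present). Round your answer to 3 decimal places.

0.679

Rank s: 7, 1, 6, 3, 5, 4, 2
Rank t: 7, 1, 6, 3, 2, 4, 5
d = rank(s) − rank(t): 0, 0, 0, 0, 3, 0, -3; Σd² = 18
ρ = 1 − 6Σd² / [n(n²−1)] = 1 − 6×18 / (7×48) = 1 − 108/336 ≈ 0.679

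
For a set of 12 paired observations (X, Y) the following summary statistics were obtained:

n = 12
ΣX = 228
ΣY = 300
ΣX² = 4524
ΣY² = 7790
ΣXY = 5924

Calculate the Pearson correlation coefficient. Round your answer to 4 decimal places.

r = (nΣXY − ΣXΣY) / √[(nΣX² − (ΣX)²)(nΣY² − (ΣY)²)]
Numerator: 12×5924 − 228×300 = 2688
Denominator: √[(54288 − 51984)(93480 − 90000)] = √[2304 × 3480] = 2831.5932
r = 2688 / 2831.5932 ≈ 0.9493

0.9493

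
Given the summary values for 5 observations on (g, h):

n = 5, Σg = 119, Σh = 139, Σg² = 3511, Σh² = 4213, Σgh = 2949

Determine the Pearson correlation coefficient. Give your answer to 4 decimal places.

r = (nΣgh − ΣgΣh) / √[(nΣg² − (Σg)²)(nΣh² − (Σh)²)]
Numerator: 5×2949 − 119×139 = -1796
Denominator: √[(17555 − 14161)(21065 − 19321)] = √[3394 × 1744] = 2432.9275
r = -1796 / 2432.9275 ≈ -0.7382

-0.7382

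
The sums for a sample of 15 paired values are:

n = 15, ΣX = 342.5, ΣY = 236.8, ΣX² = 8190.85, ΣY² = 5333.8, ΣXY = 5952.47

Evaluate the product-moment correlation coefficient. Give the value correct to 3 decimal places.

0.710

r = (nΣXY − ΣXΣY) / √[(nΣX² − (ΣX)²)(nΣY² − (ΣY)²)]
Numerator: 15×5952.47 − 342.5×236.8 = 8183.05
Denominator: √[(122862.75 − 117306.25)(80007 − 56074.24)] = √[5556.5 × 23932.76] = 11531.7987
r = 8183.05 / 11531.7987 ≈ 0.710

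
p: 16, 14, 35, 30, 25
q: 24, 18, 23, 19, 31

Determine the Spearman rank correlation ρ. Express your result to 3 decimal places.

Rank p: 2, 1, 5, 4, 3
Rank q: 4, 1, 3, 2, 5
d = rank(p) − rank(q): -2, 0, 2, 2, -2; Σd² = 16
ρ = 1 − 6Σd² / [n(n²−1)] = 1 − 6×16 / (5×24) = 1 − 96/120 ≈ 0.200

0.200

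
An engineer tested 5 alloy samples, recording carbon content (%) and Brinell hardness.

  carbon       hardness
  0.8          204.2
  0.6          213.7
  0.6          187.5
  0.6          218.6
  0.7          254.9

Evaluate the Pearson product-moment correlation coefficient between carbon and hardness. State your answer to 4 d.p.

n = 5, Σx = 3.3, Σy = 1078.9, Σx² = 2.21, Σy² = 235281.55, Σxy = 713.67
nΣxy − ΣxΣy = 3568.35 − 3560.37 = 7.98
nΣx² − (Σx)² = 11.05 − 10.89 = 0.16; nΣy² − (Σy)² = 1176407.75 − 1164025.21 = 12382.54
r = 7.98 / √(0.16 × 12382.54) = 7.98 / 44.5107 ≈ 0.1793

0.1793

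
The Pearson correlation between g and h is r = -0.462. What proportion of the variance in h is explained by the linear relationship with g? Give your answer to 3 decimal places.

r² = (-0.462)² = 0.213

0.213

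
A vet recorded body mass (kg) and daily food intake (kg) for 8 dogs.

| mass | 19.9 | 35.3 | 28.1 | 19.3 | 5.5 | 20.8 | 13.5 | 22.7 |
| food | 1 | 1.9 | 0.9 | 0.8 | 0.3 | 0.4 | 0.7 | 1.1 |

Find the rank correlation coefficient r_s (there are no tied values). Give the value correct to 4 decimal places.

Rank mass: 4, 8, 7, 3, 1, 5, 2, 6
Rank food: 6, 8, 5, 4, 1, 2, 3, 7
d = rank(mass) − rank(food): -2, 0, 2, -1, 0, 3, -1, -1; Σd² = 20
ρ = 1 − 6Σd² / [n(n²−1)] = 1 − 6×20 / (8×63) = 1 − 120/504 ≈ 0.7619

0.7619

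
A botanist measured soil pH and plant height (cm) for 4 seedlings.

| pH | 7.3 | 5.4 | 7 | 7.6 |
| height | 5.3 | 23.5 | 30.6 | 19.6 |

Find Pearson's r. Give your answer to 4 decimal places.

n = 4, Σx = 27.3, Σy = 79, Σx² = 189.21, Σy² = 1900.86, Σxy = 528.75
nΣxy − ΣxΣy = 2115 − 2156.7 = -41.7
nΣx² − (Σx)² = 756.84 − 745.29 = 11.55; nΣy² − (Σy)² = 7603.44 − 6241 = 1362.44
r = -41.7 / √(11.55 × 1362.44) = -41.7 / 125.4439 ≈ -0.3324

-0.3324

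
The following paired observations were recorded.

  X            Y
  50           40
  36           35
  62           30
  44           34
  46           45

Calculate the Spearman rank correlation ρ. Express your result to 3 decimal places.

-0.200

Rank X: 4, 1, 5, 2, 3
Rank Y: 4, 3, 1, 2, 5
d = rank(X) − rank(Y): 0, -2, 4, 0, -2; Σd² = 24
ρ = 1 − 6Σd² / [n(n²−1)] = 1 − 6×24 / (5×24) = 1 − 144/120 ≈ -0.200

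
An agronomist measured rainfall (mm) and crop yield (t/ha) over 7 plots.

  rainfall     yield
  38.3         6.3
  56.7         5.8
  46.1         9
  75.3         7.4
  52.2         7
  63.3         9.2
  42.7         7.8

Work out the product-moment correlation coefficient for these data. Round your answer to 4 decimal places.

0.1381

n = 7, Σx = 374.6, Σy = 52.5, Σx² = 21032.1, Σy² = 403.57, Σxy = 2823.09
nΣxy − ΣxΣy = 19761.63 − 19666.5 = 95.13
nΣx² − (Σx)² = 147224.7 − 140325.16 = 6899.54; nΣy² − (Σy)² = 2824.99 − 2756.25 = 68.74
r = 95.13 / √(6899.54 × 68.74) = 95.13 / 688.6758 ≈ 0.1381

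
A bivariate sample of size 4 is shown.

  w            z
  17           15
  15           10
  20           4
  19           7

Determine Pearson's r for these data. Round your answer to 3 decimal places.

-0.673

n = 4, Σw = 71, Σz = 36, Σw² = 1275, Σz² = 390, Σwz = 618
nΣwz − ΣwΣz = 2472 − 2556 = -84
nΣw² − (Σw)² = 5100 − 5041 = 59; nΣz² − (Σz)² = 1560 − 1296 = 264
r = -84 / √(59 × 264) = -84 / 124.8038 ≈ -0.673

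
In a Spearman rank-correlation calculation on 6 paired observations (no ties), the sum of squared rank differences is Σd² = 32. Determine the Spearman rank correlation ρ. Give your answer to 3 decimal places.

0.086

ρ = 1 − 6Σd² / [n(n²−1)] = 1 − 6×32 / (6×35)
  = 1 − 192/210 = 1 − 0.9143 ≈ 0.086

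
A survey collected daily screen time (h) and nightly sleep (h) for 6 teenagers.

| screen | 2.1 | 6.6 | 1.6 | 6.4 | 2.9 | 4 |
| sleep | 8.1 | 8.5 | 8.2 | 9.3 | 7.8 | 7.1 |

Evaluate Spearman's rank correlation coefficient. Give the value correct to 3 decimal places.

Rank screen: 2, 6, 1, 5, 3, 4
Rank sleep: 3, 5, 4, 6, 2, 1
d = rank(screen) − rank(sleep): -1, 1, -3, -1, 1, 3; Σd² = 22
ρ = 1 − 6Σd² / [n(n²−1)] = 1 − 6×22 / (6×35) = 1 − 132/210 ≈ 0.371

0.371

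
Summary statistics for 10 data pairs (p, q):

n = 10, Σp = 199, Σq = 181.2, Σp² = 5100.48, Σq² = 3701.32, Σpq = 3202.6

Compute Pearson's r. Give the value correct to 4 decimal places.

-0.5841

r = (nΣpq − ΣpΣq) / √[(nΣp² − (Σp)²)(nΣq² − (Σq)²)]
Numerator: 10×3202.6 − 199×181.2 = -4032.8
Denominator: √[(51004.8 − 39601)(37013.2 − 32833.44)] = √[11403.8 × 4179.76] = 6903.9950
r = -4032.8 / 6903.9950 ≈ -0.5841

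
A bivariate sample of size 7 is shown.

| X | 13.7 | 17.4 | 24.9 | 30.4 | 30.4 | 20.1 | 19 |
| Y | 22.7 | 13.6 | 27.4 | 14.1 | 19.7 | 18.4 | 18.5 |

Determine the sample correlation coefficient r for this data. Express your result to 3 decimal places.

-0.078

n = 7, ΣX = 155.9, ΣY = 134.4, ΣX² = 3723.79, ΣY² = 2718.72, ΣXY = 2978.75
nΣXY − ΣXΣY = 20851.25 − 20952.96 = -101.71
nΣX² − (ΣX)² = 26066.53 − 24304.81 = 1761.72; nΣY² − (ΣY)² = 19031.04 − 18063.36 = 967.68
r = -101.71 / √(1761.72 × 967.68) = -101.71 / 1305.6727 ≈ -0.078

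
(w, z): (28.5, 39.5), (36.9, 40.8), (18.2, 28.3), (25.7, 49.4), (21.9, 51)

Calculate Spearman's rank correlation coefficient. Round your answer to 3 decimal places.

Rank w: 4, 5, 1, 3, 2
Rank z: 2, 3, 1, 4, 5
d = rank(w) − rank(z): 2, 2, 0, -1, -3; Σd² = 18
ρ = 1 − 6Σd² / [n(n²−1)] = 1 − 6×18 / (5×24) = 1 − 108/120 ≈ 0.100

0.100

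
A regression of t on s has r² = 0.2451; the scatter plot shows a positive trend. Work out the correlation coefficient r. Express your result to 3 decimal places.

|r| = √0.2451 = 0.495
The association is positive, so r = 0.495.

0.495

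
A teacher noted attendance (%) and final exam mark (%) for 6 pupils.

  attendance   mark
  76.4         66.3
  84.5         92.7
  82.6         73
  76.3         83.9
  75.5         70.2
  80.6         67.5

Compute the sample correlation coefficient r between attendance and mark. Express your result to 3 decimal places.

0.466

n = 6, Σx = 475.9, Σy = 453.6, Σx² = 37818.27, Σy² = 34841.48, Σxy = 36070.44
nΣxy − ΣxΣy = 216422.64 − 215868.24 = 554.4
nΣx² − (Σx)² = 226909.62 − 226480.81 = 428.81; nΣy² − (Σy)² = 209048.88 − 205752.96 = 3295.92
r = 554.4 / √(428.81 × 3295.92) = 554.4 / 1188.8328 ≈ 0.466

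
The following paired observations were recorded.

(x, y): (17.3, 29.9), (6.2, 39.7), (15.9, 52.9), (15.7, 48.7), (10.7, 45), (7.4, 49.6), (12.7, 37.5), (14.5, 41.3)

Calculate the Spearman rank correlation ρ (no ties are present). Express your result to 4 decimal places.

-0.0476

Rank x: 8, 1, 7, 6, 3, 2, 4, 5
Rank y: 1, 3, 8, 6, 5, 7, 2, 4
d = rank(x) − rank(y): 7, -2, -1, 0, -2, -5, 2, 1; Σd² = 88
ρ = 1 − 6Σd² / [n(n²−1)] = 1 − 6×88 / (8×63) = 1 − 528/504 ≈ -0.0476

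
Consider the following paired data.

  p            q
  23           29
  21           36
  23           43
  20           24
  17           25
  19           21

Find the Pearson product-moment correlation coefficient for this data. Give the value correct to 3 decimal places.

0.686

n = 6, Σp = 123, Σq = 178, Σp² = 2549, Σq² = 5628, Σpq = 3716
nΣpq − ΣpΣq = 22296 − 21894 = 402
nΣp² − (Σp)² = 15294 − 15129 = 165; nΣq² − (Σq)² = 33768 − 31684 = 2084
r = 402 / √(165 × 2084) = 402 / 586.3958 ≈ 0.686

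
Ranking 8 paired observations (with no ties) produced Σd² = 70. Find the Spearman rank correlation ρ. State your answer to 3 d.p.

0.167

ρ = 1 − 6Σd² / [n(n²−1)] = 1 − 6×70 / (8×63)
  = 1 − 420/504 = 1 − 0.8333 ≈ 0.167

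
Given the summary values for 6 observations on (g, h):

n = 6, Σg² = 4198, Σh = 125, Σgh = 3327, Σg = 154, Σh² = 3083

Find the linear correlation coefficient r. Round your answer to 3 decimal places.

0.346

r = (nΣgh − ΣgΣh) / √[(nΣg² − (Σg)²)(nΣh² − (Σh)²)]
Numerator: 6×3327 − 154×125 = 712
Denominator: √[(25188 − 23716)(18498 − 15625)] = √[1472 × 2873] = 2056.4669
r = 712 / 2056.4669 ≈ 0.346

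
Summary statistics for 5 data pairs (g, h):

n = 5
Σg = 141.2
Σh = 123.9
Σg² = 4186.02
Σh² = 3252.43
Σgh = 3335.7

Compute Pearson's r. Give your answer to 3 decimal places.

r = (nΣgh − ΣgΣh) / √[(nΣg² − (Σg)²)(nΣh² − (Σh)²)]
Numerator: 5×3335.7 − 141.2×123.9 = -816.18
Denominator: √[(20930.1 − 19937.44)(16262.15 − 15351.21)] = √[992.66 × 910.94] = 950.9226
r = -816.18 / 950.9226 ≈ -0.858

-0.858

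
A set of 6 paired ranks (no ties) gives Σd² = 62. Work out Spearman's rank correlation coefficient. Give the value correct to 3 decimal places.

ρ = 1 − 6Σd² / [n(n²−1)] = 1 − 6×62 / (6×35)
  = 1 − 372/210 = 1 − 1.7714 ≈ -0.771

-0.771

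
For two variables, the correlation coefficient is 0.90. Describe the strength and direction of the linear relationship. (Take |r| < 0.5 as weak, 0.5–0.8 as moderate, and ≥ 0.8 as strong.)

strong positive

r = 0.90 > 0 so the relationship is positive.
|r| = 0.90, which falls in the strong range.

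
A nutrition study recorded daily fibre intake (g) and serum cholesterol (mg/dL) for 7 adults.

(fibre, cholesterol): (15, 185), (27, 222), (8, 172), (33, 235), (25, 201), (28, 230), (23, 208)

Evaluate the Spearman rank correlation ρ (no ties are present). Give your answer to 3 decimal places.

0.964

Rank fibre: 2, 5, 1, 7, 4, 6, 3
Rank cholesterol: 2, 5, 1, 7, 3, 6, 4
d = rank(fibre) − rank(cholesterol): 0, 0, 0, 0, 1, 0, -1; Σd² = 2
ρ = 1 − 6Σd² / [n(n²−1)] = 1 − 6×2 / (7×48) = 1 − 12/336 ≈ 0.964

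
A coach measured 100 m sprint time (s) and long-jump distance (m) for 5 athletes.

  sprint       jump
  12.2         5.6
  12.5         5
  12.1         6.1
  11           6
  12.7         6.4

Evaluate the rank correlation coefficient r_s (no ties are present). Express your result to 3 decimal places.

0.100

Rank sprint: 3, 4, 2, 1, 5
Rank jump: 2, 1, 4, 3, 5
d = rank(sprint) − rank(jump): 1, 3, -2, -2, 0; Σd² = 18
ρ = 1 − 6Σd² / [n(n²−1)] = 1 − 6×18 / (5×24) = 1 − 108/120 ≈ 0.100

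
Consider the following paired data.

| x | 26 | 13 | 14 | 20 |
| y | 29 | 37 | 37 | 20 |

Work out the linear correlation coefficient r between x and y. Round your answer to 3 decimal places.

n = 4, Σx = 73, Σy = 123, Σx² = 1441, Σy² = 3979, Σxy = 2153
nΣxy − ΣxΣy = 8612 − 8979 = -367
nΣx² − (Σx)² = 5764 − 5329 = 435; nΣy² − (Σy)² = 15916 − 15129 = 787
r = -367 / √(435 × 787) = -367 / 585.1026 ≈ -0.627

-0.627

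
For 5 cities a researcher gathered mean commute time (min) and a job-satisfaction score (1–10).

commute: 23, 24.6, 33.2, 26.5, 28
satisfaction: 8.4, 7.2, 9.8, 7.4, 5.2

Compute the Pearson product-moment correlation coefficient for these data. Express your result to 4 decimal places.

n = 5, Σx = 135.3, Σy = 38, Σx² = 3722.65, Σy² = 300.24, Σxy = 1037.38
nΣxy − ΣxΣy = 5186.9 − 5141.4 = 45.5
nΣx² − (Σx)² = 18613.25 − 18306.09 = 307.16; nΣy² − (Σy)² = 1501.2 − 1444 = 57.2
r = 45.5 / √(307.16 × 57.2) = 45.5 / 132.5502 ≈ 0.3433

0.3433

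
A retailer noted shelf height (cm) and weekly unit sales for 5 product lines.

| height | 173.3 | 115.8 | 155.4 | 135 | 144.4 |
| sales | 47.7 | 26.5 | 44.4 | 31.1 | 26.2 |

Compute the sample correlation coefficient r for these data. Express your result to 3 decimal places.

n = 5, Σx = 723.9, Σy = 175.9, Σx² = 106668.05, Σy² = 6602.55, Σxy = 26216.65
nΣxy − ΣxΣy = 131083.25 − 127334.01 = 3749.24
nΣx² − (Σx)² = 533340.25 − 524031.21 = 9309.04; nΣy² − (Σy)² = 33012.75 − 30940.81 = 2071.94
r = 3749.24 / √(9309.04 × 2071.94) = 3749.24 / 4391.7846 ≈ 0.854

0.854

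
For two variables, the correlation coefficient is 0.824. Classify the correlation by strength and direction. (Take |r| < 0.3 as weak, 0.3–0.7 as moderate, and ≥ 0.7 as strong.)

strong positive

r = 0.824 > 0 so the relationship is positive.
|r| = 0.824, which falls in the strong range.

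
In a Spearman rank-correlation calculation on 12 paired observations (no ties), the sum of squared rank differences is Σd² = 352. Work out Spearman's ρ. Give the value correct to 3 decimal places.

-0.231

ρ = 1 − 6Σd² / [n(n²−1)] = 1 − 6×352 / (12×143)
  = 1 − 2112/1716 = 1 − 1.2308 ≈ -0.231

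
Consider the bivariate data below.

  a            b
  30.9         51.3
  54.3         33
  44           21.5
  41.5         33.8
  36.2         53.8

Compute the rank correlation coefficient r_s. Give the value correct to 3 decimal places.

-0.800

Rank a: 1, 5, 4, 3, 2
Rank b: 4, 2, 1, 3, 5
d = rank(a) − rank(b): -3, 3, 3, 0, -3; Σd² = 36
ρ = 1 − 6Σd² / [n(n²−1)] = 1 − 6×36 / (5×24) = 1 − 216/120 ≈ -0.800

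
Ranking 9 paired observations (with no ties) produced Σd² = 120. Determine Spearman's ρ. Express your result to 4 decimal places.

ρ = 1 − 6Σd² / [n(n²−1)] = 1 − 6×120 / (9×80)
  = 1 − 720/720 = 1 − 1.00000 ≈ 0.0000

0.0000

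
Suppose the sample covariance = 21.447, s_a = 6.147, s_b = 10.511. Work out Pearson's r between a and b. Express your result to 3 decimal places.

0.332

r = Cov(a,b) / (s_a · s_b) = 21.447 / (6.147 × 10.511)
  = 21.447 / 64.6111 ≈ 0.332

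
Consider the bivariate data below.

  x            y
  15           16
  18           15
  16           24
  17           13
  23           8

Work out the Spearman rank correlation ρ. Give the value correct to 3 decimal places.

-0.800

Rank x: 1, 4, 2, 3, 5
Rank y: 4, 3, 5, 2, 1
d = rank(x) − rank(y): -3, 1, -3, 1, 4; Σd² = 36
ρ = 1 − 6Σd² / [n(n²−1)] = 1 − 6×36 / (5×24) = 1 − 216/120 ≈ -0.800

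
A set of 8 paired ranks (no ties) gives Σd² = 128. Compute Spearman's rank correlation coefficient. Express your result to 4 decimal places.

-0.5238

ρ = 1 − 6Σd² / [n(n²−1)] = 1 − 6×128 / (8×63)
  = 1 − 768/504 = 1 − 1.52381 ≈ -0.5238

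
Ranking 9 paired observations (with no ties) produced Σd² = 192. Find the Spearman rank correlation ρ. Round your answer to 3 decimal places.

ρ = 1 − 6Σd² / [n(n²−1)] = 1 − 6×192 / (9×80)
  = 1 − 1152/720 = 1 − 1.6000 ≈ -0.600

-0.600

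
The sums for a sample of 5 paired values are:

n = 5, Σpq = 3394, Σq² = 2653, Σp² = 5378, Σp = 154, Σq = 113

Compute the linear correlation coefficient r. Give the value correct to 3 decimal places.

r = (nΣpq − ΣpΣq) / √[(nΣp² − (Σp)²)(nΣq² − (Σq)²)]
Numerator: 5×3394 − 154×113 = -432
Denominator: √[(26890 − 23716)(13265 − 12769)] = √[3174 × 496] = 1254.7127
r = -432 / 1254.7127 ≈ -0.344

-0.344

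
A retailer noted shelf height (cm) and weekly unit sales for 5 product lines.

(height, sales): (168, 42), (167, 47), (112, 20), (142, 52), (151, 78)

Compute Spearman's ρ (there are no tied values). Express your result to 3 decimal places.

Rank height: 5, 4, 1, 2, 3
Rank sales: 2, 3, 1, 4, 5
d = rank(height) − rank(sales): 3, 1, 0, -2, -2; Σd² = 18
ρ = 1 − 6Σd² / [n(n²−1)] = 1 − 6×18 / (5×24) = 1 − 108/120 ≈ 0.100

0.100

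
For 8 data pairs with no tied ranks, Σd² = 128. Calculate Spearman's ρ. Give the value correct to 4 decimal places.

-0.5238

ρ = 1 − 6Σd² / [n(n²−1)] = 1 − 6×128 / (8×63)
  = 1 − 768/504 = 1 − 1.52381 ≈ -0.5238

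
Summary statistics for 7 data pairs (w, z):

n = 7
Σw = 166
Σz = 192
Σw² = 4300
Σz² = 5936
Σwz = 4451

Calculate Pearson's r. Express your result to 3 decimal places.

r = (nΣwz − ΣwΣz) / √[(nΣw² − (Σw)²)(nΣz² − (Σz)²)]
Numerator: 7×4451 − 166×192 = -715
Denominator: √[(30100 − 27556)(41552 − 36864)] = √[2544 × 4688] = 3453.4435
r = -715 / 3453.4435 ≈ -0.207

-0.207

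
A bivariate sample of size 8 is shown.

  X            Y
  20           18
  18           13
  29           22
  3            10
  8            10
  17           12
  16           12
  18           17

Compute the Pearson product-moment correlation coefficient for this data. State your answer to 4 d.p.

0.8751

n = 8, ΣX = 129, ΣY = 114, ΣX² = 2507, ΣY² = 1754, ΣXY = 2044
nΣXY − ΣXΣY = 16352 − 14706 = 1646
nΣX² − (ΣX)² = 20056 − 16641 = 3415; nΣY² − (ΣY)² = 14032 − 12996 = 1036
r = 1646 / √(3415 × 1036) = 1646 / 1880.9413 ≈ 0.8751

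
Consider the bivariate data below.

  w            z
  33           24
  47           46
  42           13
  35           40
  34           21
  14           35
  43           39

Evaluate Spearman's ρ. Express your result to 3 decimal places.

Rank w: 2, 7, 5, 4, 3, 1, 6
Rank z: 3, 7, 1, 6, 2, 4, 5
d = rank(w) − rank(z): -1, 0, 4, -2, 1, -3, 1; Σd² = 32
ρ = 1 − 6Σd² / [n(n²−1)] = 1 − 6×32 / (7×48) = 1 − 192/336 ≈ 0.429

0.429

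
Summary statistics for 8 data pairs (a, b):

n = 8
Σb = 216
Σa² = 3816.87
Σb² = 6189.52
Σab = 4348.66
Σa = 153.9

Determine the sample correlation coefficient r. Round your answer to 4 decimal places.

0.3495

r = (nΣab − ΣaΣb) / √[(nΣa² − (Σa)²)(nΣb² − (Σb)²)]
Numerator: 8×4348.66 − 153.9×216 = 1546.88
Denominator: √[(30534.96 − 23685.21)(49516.16 − 46656)] = √[6849.75 × 2860.16] = 4426.2152
r = 1546.88 / 4426.2152 ≈ 0.3495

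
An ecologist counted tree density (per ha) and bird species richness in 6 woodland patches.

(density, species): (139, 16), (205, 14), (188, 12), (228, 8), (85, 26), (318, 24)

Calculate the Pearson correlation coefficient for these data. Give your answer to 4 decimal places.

n = 6, Σx = 1163, Σy = 100, Σx² = 257023, Σy² = 1912, Σxy = 19016
nΣxy − ΣxΣy = 114096 − 116300 = -2204
nΣx² − (Σx)² = 1542138 − 1352569 = 189569; nΣy² − (Σy)² = 11472 − 10000 = 1472
r = -2204 / √(189569 × 1472) = -2204 / 16704.6571 ≈ -0.1319

-0.1319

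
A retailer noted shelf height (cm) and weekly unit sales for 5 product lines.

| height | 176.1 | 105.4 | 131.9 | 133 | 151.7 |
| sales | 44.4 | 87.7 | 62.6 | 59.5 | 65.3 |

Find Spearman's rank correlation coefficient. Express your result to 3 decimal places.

Rank height: 5, 1, 2, 3, 4
Rank sales: 1, 5, 3, 2, 4
d = rank(height) − rank(sales): 4, -4, -1, 1, 0; Σd² = 34
ρ = 1 − 6Σd² / [n(n²−1)] = 1 − 6×34 / (5×24) = 1 − 204/120 ≈ -0.700

-0.700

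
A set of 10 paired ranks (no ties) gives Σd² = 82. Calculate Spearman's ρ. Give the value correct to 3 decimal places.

0.503

ρ = 1 − 6Σd² / [n(n²−1)] = 1 − 6×82 / (10×99)
  = 1 − 492/990 = 1 − 0.4970 ≈ 0.503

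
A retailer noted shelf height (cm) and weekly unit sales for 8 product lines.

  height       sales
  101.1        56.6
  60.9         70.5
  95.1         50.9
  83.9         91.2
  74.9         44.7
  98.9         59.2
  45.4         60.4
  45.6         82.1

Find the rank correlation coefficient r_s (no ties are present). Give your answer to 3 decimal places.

Rank height: 8, 3, 6, 5, 4, 7, 1, 2
Rank sales: 3, 6, 2, 8, 1, 4, 5, 7
d = rank(height) − rank(sales): 5, -3, 4, -3, 3, 3, -4, -5; Σd² = 118
ρ = 1 − 6Σd² / [n(n²−1)] = 1 − 6×118 / (8×63) = 1 − 708/504 ≈ -0.405

-0.405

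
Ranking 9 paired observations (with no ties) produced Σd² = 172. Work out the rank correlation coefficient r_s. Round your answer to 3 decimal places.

ρ = 1 − 6Σd² / [n(n²−1)] = 1 − 6×172 / (9×80)
  = 1 − 1032/720 = 1 − 1.4333 ≈ -0.433

-0.433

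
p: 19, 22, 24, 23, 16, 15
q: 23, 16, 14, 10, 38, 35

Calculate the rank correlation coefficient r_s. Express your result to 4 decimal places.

Rank p: 3, 4, 6, 5, 2, 1
Rank q: 4, 3, 2, 1, 6, 5
d = rank(p) − rank(q): -1, 1, 4, 4, -4, -4; Σd² = 66
ρ = 1 − 6Σd² / [n(n²−1)] = 1 − 6×66 / (6×35) = 1 − 396/210 ≈ -0.8857

-0.8857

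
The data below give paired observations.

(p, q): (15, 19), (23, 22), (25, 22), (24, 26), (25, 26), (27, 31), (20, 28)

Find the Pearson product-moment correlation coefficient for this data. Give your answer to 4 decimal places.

n = 7, Σp = 159, Σq = 174, Σp² = 3709, Σq² = 4426, Σpq = 4012
nΣpq − ΣpΣq = 28084 − 27666 = 418
nΣp² − (Σp)² = 25963 − 25281 = 682; nΣq² − (Σq)² = 30982 − 30276 = 706
r = 418 / √(682 × 706) = 418 / 693.8962 ≈ 0.6024

0.6024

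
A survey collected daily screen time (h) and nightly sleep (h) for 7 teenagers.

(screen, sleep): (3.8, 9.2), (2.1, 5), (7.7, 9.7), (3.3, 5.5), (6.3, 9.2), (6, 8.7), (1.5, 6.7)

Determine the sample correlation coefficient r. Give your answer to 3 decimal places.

0.802

n = 7, Σx = 30.7, Σy = 54, Σx² = 166.97, Σy² = 439.2, Σxy = 258.51
nΣxy − ΣxΣy = 1809.57 − 1657.8 = 151.77
nΣx² − (Σx)² = 1168.79 − 942.49 = 226.3; nΣy² − (Σy)² = 3074.4 − 2916 = 158.4
r = 151.77 / √(226.3 × 158.4) = 151.77 / 189.3302 ≈ 0.802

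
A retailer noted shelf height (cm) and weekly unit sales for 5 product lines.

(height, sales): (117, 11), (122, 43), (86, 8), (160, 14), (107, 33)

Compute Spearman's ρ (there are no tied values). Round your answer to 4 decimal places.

0.5000

Rank height: 3, 4, 1, 5, 2
Rank sales: 2, 5, 1, 3, 4
d = rank(height) − rank(sales): 1, -1, 0, 2, -2; Σd² = 10
ρ = 1 − 6Σd² / [n(n²−1)] = 1 − 6×10 / (5×24) = 1 − 60/120 ≈ 0.5000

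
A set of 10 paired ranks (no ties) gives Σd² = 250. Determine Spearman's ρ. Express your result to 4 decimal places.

-0.5152

ρ = 1 − 6Σd² / [n(n²−1)] = 1 − 6×250 / (10×99)
  = 1 − 1500/990 = 1 − 1.51515 ≈ -0.5152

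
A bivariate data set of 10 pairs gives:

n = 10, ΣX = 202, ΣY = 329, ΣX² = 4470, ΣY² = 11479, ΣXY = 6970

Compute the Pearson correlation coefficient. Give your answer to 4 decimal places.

r = (nΣXY − ΣXΣY) / √[(nΣX² − (ΣX)²)(nΣY² − (ΣY)²)]
Numerator: 10×6970 − 202×329 = 3242
Denominator: √[(44700 − 40804)(114790 − 108241)] = √[3896 × 6549] = 5051.2280
r = 3242 / 5051.2280 ≈ 0.6418

0.6418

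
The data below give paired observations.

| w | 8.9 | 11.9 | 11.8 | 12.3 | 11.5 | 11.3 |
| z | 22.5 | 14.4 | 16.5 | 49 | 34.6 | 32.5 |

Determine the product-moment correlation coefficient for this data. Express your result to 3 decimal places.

n = 6, Σw = 67.7, Σz = 169.5, Σw² = 771.29, Σz² = 5640.27, Σwz = 1934.16
nΣwz − ΣwΣz = 11604.96 − 11475.15 = 129.81
nΣw² − (Σw)² = 4627.74 − 4583.29 = 44.45; nΣz² − (Σz)² = 33841.62 − 28730.25 = 5111.37
r = 129.81 / √(44.45 × 5111.37) = 129.81 / 476.6554 ≈ 0.272

0.272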